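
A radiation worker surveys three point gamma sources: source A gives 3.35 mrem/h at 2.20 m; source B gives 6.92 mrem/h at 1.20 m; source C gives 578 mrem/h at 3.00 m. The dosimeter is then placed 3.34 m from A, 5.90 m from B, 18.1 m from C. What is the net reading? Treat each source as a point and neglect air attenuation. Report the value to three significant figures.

17.6 mrem/h

By superposition, sum each source's inverse-square contribution:
A: 3.35 × (2.20/3.34)² = 1.453 mrem/h
B: 6.92 × (1.20/5.90)² = 0.2863 mrem/h
C: 578 × (3.00/18.1)² = 15.88 mrem/h
Total = 1.453 + 0.2863 + 15.88 = 17.62 mrem/h.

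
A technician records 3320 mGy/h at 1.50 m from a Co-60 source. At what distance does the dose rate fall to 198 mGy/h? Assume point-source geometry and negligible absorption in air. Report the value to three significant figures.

6.14 m

Since intensity falls as 1/r², d₂ = d₁·√(I₁/I₂).
I₁/I₂ = 3320/198 = 16.77, so d₂ = 1.50 × √16.77 = 6.143 m.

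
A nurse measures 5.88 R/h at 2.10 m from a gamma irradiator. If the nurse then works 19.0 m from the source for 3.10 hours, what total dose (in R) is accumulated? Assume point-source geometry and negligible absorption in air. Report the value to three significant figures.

Intensity scales as (d₁/d₂)², so rate at 19.0 m:
(2.10/19.0)² = 0.01222, so 5.88 × 0.01222 = 0.07185 R/h.
Dose = rate × time = 0.07185 R/h × 3.100 h = 0.2227 R.

0.223 R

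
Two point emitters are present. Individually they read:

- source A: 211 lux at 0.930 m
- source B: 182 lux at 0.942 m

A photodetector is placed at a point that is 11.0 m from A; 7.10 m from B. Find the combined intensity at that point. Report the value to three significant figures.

Each source contributes Iᵢ·(dᵢ/rᵢ)²; contributions add.
A: 211 × (0.930/11.0)² = 1.508 lux
B: 182 × (0.942/7.10)² = 3.204 lux
Total = 1.508 + 3.204 = 4.712 lux.

4.71 lux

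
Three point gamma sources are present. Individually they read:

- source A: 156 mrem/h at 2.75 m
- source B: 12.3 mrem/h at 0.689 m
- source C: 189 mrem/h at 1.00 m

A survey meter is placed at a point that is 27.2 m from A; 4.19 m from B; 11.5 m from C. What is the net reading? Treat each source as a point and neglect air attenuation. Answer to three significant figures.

3.36 mrem/h

Each source contributes Iᵢ·(dᵢ/rᵢ)²; contributions add.
A: 156 × (2.75/27.2)² = 1.595 mrem/h
B: 12.3 × (0.689/4.19)² = 0.3326 mrem/h
C: 189 × (1.00/11.5)² = 1.429 mrem/h
Total = 1.595 + 0.3326 + 1.429 = 3.357 mrem/h.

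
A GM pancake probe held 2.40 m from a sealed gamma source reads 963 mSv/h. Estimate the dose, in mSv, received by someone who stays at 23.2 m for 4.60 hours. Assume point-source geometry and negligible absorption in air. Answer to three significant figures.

47.4 mSv

Using I₁d₁² = I₂d₂², rate at 23.2 m:
(2.40/23.2)² = 0.01070, so 963 × 0.01070 = 10.30 mSv/h.
Dose = rate × time = 10.30 mSv/h × 4.600 h = 47.38 mSv.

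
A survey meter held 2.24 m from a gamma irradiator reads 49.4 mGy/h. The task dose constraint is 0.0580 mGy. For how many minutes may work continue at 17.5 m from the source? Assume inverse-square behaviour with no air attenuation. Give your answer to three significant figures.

4.30 min

Using I₁d₁² = I₂d₂², rate at 17.5 m:
(2.24/17.5)² = 0.01638, so 49.4 × 0.01638 = 0.8092 mGy/h.
Stay time = 0.0580 mGy ÷ 0.8092 mGy/h = 0.07168 h = 4.301 min.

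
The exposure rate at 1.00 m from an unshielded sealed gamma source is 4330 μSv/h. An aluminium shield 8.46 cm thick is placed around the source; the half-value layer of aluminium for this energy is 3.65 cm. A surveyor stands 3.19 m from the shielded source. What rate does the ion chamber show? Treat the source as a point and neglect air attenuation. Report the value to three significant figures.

85.3 μSv/h

Distance alone: 4330 × (1.00/3.19)² = 4330 × 0.09827 = 425.5 μSv/h.
Shield: 8.46/3.65 = 2.318 half-value layers → attenuation 2^(−2.318) = 0.2005.
Combined: 425.5 × 0.2005 = 85.31 μSv/h.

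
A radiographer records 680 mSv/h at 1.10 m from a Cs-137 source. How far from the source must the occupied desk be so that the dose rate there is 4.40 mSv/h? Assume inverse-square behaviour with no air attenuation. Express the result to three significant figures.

Applying the 1/r² law, d₂ = d₁·√(I₁/I₂).
I₁/I₂ = 680/4.40 = 154.5, so d₂ = 1.10 × √154.5 = 13.67 m.

13.7 m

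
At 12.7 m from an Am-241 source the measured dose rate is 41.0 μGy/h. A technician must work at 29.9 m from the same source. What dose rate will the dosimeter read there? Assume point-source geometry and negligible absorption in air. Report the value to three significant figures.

7.40 μGy/h

Intensity scales as (d₁/d₂)², so scaling from 12.7 m to 29.9 m:
41.0 × (12.7/29.9)² = 41.0 × 0.1804 = 7.396 μGy/h.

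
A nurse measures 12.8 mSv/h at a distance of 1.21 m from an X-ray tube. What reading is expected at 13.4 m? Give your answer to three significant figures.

Intensity scales as (d₁/d₂)², so the rate at 13.4 m is
12.8 × (1.21/13.4)² = 12.8 × 0.008154 = 0.1044 mSv/h.

0.104 mSv/h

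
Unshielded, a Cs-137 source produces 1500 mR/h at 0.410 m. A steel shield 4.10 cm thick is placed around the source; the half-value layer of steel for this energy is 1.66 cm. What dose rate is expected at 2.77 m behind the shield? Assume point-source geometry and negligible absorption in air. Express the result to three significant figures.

5.93 mR/h

Distance alone: 1500 × (0.410/2.77)² = 1500 × 0.02191 = 32.86 mR/h.
Shield: 4.10/1.66 = 2.470 half-value layers → attenuation 2^(−2.470) = 0.1805.
Combined: 32.86 × 0.1805 = 5.931 mR/h.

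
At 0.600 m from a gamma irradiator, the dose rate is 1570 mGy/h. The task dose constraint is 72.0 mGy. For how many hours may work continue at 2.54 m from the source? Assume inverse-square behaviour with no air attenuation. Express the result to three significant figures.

0.822 h

Intensity scales as (d₁/d₂)², so rate at 2.54 m:
(0.600/2.54)² = 0.05580, so 1570 × 0.05580 = 87.61 mGy/h.
Stay time = 72.0 mGy ÷ 87.61 mGy/h = 0.8218 h.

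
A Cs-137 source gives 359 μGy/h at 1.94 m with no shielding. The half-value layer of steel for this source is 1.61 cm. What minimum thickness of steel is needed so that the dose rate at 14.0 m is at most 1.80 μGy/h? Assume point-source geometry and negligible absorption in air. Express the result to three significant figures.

At 14.0 m, distance alone gives (1.94/14.0)² = 0.01920, so 359 × 0.01920 = 6.893 μGy/h.
Further attenuation needed: 6.893/1.80 = 3.829.
n = log₂(3.829) = 1.937 half-value layers.
Thickness = 1.937 × 1.61 cm = 3.119 cm.

3.12 cm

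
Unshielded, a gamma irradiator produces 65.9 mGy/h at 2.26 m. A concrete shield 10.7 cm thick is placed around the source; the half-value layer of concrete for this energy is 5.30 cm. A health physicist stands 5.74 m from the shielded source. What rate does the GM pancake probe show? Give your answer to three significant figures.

2.52 mGy/h

Distance alone: 65.9 × (2.26/5.74)² = 65.9 × 0.1550 = 10.21 mGy/h.
Shield: 10.7/5.30 = 2.019 half-value layers → attenuation 2^(−2.019) = 0.2467.
Combined: 10.21 × 0.2467 = 2.519 mGy/h.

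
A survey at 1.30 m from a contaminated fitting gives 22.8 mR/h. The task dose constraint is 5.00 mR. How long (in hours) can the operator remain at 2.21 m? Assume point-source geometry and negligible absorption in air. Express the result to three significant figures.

By the inverse-square law, rate at 2.21 m:
22.8 × (1.30/2.21)² = 22.8 × 0.3460 = 7.889 mR/h.
Stay time = 5.00 mR ÷ 7.889 mR/h = 0.6338 h.

0.634 h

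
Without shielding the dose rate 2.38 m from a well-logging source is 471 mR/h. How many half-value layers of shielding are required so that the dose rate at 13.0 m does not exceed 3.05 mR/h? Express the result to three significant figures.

At 13.0 m, distance alone gives (2.38/13.0)² = 0.03352, so 471 × 0.03352 = 15.79 mR/h.
Further attenuation needed: 15.79/3.05 = 5.177.
n = log₂(5.177) = 2.372 half-value layers.

2.37 half-value layers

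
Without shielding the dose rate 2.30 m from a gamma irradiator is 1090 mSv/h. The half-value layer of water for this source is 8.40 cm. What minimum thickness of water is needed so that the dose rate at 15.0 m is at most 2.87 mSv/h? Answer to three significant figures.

At 15.0 m, distance alone gives 1090 × (2.30/15.0)² = 1090 × 0.02351 = 25.63 mSv/h.
Further attenuation needed: 25.63/2.87 = 8.930.
n = log₂(8.930) = 3.159 half-value layers.
Thickness = 3.159 × 8.40 cm = 26.54 cm.

26.5 cm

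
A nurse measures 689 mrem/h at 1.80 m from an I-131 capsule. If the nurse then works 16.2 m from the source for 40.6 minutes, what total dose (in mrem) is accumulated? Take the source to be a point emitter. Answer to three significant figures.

By the inverse-square law, rate at 16.2 m:
(1.80/16.2)² = 0.01235, so 689 × 0.01235 = 8.509 mrem/h.
Dose = rate × time = 8.509 mrem/h × 0.6767 h = 5.758 mrem.

5.76 mrem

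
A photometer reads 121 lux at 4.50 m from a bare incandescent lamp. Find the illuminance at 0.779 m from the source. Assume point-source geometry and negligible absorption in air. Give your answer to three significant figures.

Applying the 1/r² law, the rate at 0.779 m is
(4.50/0.779)² = 33.37, so 121 × 33.37 = 4038 lux.

4040 lux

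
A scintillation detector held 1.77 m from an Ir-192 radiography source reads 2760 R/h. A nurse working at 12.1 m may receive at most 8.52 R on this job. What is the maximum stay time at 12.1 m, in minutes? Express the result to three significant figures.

8.66 min

By the inverse-square law, rate at 12.1 m:
(1.77/12.1)² = 0.02140, so 2760 × 0.02140 = 59.06 R/h.
Stay time = 8.52 R ÷ 59.06 R/h = 0.1443 h = 8.658 min.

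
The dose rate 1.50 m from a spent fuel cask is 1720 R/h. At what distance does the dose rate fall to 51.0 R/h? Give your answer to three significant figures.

By the inverse-square law, d₂ = d₁·√(I₁/I₂).
I₁/I₂ = 1720/51.0 = 33.73, so d₂ = 1.50 × √33.73 = 8.712 m.

8.71 m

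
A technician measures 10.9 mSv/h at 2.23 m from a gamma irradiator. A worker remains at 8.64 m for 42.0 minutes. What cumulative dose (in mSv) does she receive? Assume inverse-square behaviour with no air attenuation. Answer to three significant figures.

0.508 mSv

By the inverse-square law, rate at 8.64 m:
10.9 × (2.23/8.64)² = 10.9 × 0.06662 = 0.7262 mSv/h.
Dose = rate × time = 0.7262 mSv/h × 0.7000 h = 0.5083 mSv.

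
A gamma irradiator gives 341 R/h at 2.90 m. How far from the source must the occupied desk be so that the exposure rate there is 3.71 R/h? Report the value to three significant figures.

27.8 m

Applying the 1/r² law, d₂ = d₁·√(I₁/I₂).
I₁/I₂ = 341/3.71 = 91.91, so d₂ = 2.90 × √91.91 = 27.80 m.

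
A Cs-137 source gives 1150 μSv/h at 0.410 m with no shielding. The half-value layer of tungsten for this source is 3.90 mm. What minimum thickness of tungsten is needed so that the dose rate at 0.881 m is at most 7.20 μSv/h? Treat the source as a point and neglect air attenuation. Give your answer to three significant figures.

19.9 mm

At 0.881 m, distance alone gives (0.410/0.881)² = 0.2166, so 1150 × 0.2166 = 249.1 μSv/h.
Further attenuation needed: 249.1/7.20 = 34.60.
n = log₂(34.60) = 5.113 half-value layers.
Thickness = 5.113 × 3.90 mm = 19.94 mm.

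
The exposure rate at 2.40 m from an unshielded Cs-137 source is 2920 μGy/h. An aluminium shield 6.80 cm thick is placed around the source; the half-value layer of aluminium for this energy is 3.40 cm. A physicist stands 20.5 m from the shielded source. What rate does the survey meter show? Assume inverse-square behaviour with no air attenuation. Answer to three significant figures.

Distance alone: 2920 × (2.40/20.5)² = 2920 × 0.01371 = 40.03 μGy/h.
Shield: 6.80/3.40 = 2.000 half-value layers → attenuation 2^(−2.000) = 0.2500.
Combined: 40.03 × 0.2500 = 10.01 μGy/h.

10.0 μGy/h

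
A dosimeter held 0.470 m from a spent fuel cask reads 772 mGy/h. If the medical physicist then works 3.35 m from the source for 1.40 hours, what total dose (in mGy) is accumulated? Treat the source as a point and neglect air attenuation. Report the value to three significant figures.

21.3 mGy

Since intensity falls as 1/r², rate at 3.35 m:
(0.470/3.35)² = 0.01968, so 772 × 0.01968 = 15.19 mGy/h.
Dose = rate × time = 15.19 mGy/h × 1.400 h = 21.27 mGy.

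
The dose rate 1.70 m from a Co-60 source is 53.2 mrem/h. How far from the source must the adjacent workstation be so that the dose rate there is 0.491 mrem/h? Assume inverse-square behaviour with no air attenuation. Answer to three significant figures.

17.7 m

Using I₁d₁² = I₂d₂², d₂ = d₁·√(I₁/I₂).
I₁/I₂ = 53.2/0.491 = 108.4, so d₂ = 1.70 × √108.4 = 17.70 m.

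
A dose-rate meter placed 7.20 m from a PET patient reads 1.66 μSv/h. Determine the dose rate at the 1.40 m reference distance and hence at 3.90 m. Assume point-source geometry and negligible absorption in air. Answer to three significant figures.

Intensity scales as (d₁/d₂)², so
At 1.40 m: (7.20/1.40)² = 26.45, so 1.66 × 26.45 = 43.91 μSv/h
At 3.90 m: (1.40/3.90)² = 0.1289, so 43.91 × 0.1289 = 5.660 μSv/h.

43.9 μSv/h; 5.66 μSv/h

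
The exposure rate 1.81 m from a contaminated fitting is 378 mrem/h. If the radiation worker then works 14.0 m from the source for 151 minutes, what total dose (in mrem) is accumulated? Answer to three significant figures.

Intensity scales as (d₁/d₂)², so rate at 14.0 m:
378 × (1.81/14.0)² = 378 × 0.01671 = 6.316 mrem/h.
Dose = rate × time = 6.316 mrem/h × 2.517 h = 15.90 mrem.

15.9 mrem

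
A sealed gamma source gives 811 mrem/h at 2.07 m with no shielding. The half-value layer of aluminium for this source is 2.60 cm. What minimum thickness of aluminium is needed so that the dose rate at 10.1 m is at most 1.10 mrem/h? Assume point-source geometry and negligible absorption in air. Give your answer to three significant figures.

12.9 cm

At 10.1 m, distance alone gives (2.07/10.1)² = 0.04200, so 811 × 0.04200 = 34.06 mrem/h.
Further attenuation needed: 34.06/1.10 = 30.96.
n = log₂(30.96) = 4.952 half-value layers.
Thickness = 4.952 × 2.60 cm = 12.88 cm.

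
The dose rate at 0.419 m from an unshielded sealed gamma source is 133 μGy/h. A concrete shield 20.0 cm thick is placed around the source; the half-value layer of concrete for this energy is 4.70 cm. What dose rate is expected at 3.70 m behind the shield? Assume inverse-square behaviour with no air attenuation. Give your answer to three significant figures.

0.0893 μGy/h

Distance alone: (0.419/3.70)² = 0.01282, so 133 × 0.01282 = 1.705 μGy/h.
Shield: 20.0/4.70 = 4.255 half-value layers → attenuation 2^(−4.255) = 0.05237.
Combined: 1.705 × 0.05237 = 0.08929 μGy/h.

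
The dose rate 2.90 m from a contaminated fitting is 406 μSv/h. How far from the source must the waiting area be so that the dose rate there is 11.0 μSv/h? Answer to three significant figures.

17.6 m

By the inverse-square law, d₂ = d₁·√(I₁/I₂).
I₁/I₂ = 406/11.0 = 36.91, so d₂ = 2.90 × √36.91 = 17.62 m.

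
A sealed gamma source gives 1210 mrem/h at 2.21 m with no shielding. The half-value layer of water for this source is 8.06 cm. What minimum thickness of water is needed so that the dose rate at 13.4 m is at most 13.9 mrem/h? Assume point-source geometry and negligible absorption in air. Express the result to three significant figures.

At 13.4 m, distance alone gives (2.21/13.4)² = 0.02720, so 1210 × 0.02720 = 32.91 mrem/h.
Further attenuation needed: 32.91/13.9 = 2.368.
n = log₂(2.368) = 1.244 half-value layers.
Thickness = 1.244 × 8.06 cm = 10.03 cm.

10.0 cm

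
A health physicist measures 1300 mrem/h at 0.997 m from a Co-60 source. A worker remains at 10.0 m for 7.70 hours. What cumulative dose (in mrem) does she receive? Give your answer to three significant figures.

Since intensity falls as 1/r², rate at 10.0 m:
(0.997/10.0)² = 0.009940, so 1300 × 0.009940 = 12.92 mrem/h.
Dose = rate × time = 12.92 mrem/h × 7.700 h = 99.48 mrem.

99.5 mrem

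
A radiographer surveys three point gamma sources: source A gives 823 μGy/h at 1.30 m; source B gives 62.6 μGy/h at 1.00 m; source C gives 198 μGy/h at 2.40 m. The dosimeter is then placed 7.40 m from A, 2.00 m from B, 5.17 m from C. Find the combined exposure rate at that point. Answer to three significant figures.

Each source contributes Iᵢ·(dᵢ/rᵢ)²; contributions add.
A: 823 × (1.30/7.40)² = 25.40 μGy/h
B: 62.6 × (1.00/2.00)² = 15.65 μGy/h
C: 198 × (2.40/5.17)² = 42.67 μGy/h
Total = 25.40 + 15.65 + 42.67 = 83.72 μGy/h.

83.7 μGy/h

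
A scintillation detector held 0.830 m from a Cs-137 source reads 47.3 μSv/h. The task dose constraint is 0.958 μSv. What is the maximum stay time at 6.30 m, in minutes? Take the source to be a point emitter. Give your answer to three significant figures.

By the inverse-square law, rate at 6.30 m:
(0.830/6.30)² = 0.01736, so 47.3 × 0.01736 = 0.8211 μSv/h.
Stay time = 0.958 μSv ÷ 0.8211 μSv/h = 1.167 h = 70.02 min.

70.0 min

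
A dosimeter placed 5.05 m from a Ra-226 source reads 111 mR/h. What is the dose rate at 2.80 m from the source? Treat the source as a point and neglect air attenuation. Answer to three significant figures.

Applying the 1/r² law, scaling from 5.05 m to 2.80 m:
(5.05/2.80)² = 3.253, so 111 × 3.253 = 361.1 mR/h.

361 mR/h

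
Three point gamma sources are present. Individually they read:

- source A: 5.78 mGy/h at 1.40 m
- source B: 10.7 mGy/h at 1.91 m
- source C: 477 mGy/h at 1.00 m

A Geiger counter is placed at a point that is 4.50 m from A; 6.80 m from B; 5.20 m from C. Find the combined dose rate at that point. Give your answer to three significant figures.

Each source contributes Iᵢ·(dᵢ/rᵢ)²; contributions add.
A: 5.78 × (1.40/4.50)² = 0.5594 mGy/h
B: 10.7 × (1.91/6.80)² = 0.8442 mGy/h
C: 477 × (1.00/5.20)² = 17.64 mGy/h
Total = 0.5594 + 0.8442 + 17.64 = 19.04 mGy/h.

19.0 mGy/h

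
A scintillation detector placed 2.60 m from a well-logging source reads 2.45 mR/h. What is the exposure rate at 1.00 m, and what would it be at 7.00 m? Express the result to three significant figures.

16.6 mR/h; 0.338 mR/h

Intensity scales as (d₁/d₂)², so
At 1.00 m: 2.45 × (2.60/1.00)² = 2.45 × 6.760 = 16.56 mR/h
At 7.00 m: (1.00/7.00)² = 0.02041, so 16.56 × 0.02041 = 0.3380 mR/h.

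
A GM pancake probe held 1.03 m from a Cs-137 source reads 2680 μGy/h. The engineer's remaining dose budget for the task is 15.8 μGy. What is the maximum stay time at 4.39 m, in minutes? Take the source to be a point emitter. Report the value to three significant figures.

6.43 min

Applying the 1/r² law, rate at 4.39 m:
2680 × (1.03/4.39)² = 2680 × 0.05505 = 147.5 μGy/h.
Stay time = 15.8 μGy ÷ 147.5 μGy/h = 0.1071 h = 6.426 min.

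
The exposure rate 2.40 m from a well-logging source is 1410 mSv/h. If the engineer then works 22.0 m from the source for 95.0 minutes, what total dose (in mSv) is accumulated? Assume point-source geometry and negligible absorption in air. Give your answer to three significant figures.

26.6 mSv

Intensity scales as (d₁/d₂)², so rate at 22.0 m:
(2.40/22.0)² = 0.01190, so 1410 × 0.01190 = 16.78 mSv/h.
Dose = rate × time = 16.78 mSv/h × 1.583 h = 26.56 mSv.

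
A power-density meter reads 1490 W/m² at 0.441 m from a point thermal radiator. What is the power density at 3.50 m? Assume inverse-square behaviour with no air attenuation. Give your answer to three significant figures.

23.7 W/m²

By the inverse-square law, the rate at 3.50 m is
(0.441/3.50)² = 0.01588, so 1490 × 0.01588 = 23.66 W/m².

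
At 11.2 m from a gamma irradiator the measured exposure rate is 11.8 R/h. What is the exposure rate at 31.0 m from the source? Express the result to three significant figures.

Applying the 1/r² law, scaling from 11.2 m to 31.0 m:
(11.2/31.0)² = 0.1305, so 11.8 × 0.1305 = 1.540 R/h.

1.54 R/h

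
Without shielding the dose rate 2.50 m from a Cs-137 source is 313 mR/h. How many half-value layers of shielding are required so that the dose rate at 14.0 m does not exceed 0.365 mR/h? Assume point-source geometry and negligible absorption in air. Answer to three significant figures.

4.77 half-value layers

At 14.0 m, distance alone gives (2.50/14.0)² = 0.03189, so 313 × 0.03189 = 9.982 mR/h.
Further attenuation needed: 9.982/0.365 = 27.35.
n = log₂(27.35) = 4.773 half-value layers.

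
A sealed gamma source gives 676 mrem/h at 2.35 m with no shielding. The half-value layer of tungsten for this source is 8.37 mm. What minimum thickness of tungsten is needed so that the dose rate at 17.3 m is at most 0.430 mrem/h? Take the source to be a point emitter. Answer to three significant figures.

40.7 mm

At 17.3 m, distance alone gives (2.35/17.3)² = 0.01845, so 676 × 0.01845 = 12.47 mrem/h.
Further attenuation needed: 12.47/0.430 = 29.00.
n = log₂(29.00) = 4.858 half-value layers.
Thickness = 4.858 × 8.37 mm = 40.66 mm.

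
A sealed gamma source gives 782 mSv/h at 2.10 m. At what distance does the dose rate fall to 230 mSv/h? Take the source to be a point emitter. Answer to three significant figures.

3.87 m

Intensity scales as (d₁/d₂)², so d₂ = d₁·√(I₁/I₂).
I₁/I₂ = 782/230 = 3.400, so d₂ = 2.10 × √3.400 = 3.872 m.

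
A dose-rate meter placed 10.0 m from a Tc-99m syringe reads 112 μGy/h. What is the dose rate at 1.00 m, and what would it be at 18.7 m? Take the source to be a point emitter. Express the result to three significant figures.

Using I₁d₁² = I₂d₂²,
At 1.00 m: 112 × (10.0/1.00)² = 112 × 100.0 = 11200 μGy/h
At 18.7 m: 11200 × (1.00/18.7)² = 11200 × 0.002860 = 32.03 μGy/h.

11200 μGy/h; 32.0 μGy/h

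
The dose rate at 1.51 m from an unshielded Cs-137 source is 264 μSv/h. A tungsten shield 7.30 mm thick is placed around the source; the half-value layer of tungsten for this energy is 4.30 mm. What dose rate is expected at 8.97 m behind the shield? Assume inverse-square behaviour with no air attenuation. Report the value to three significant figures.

Distance alone: (1.51/8.97)² = 0.02834, so 264 × 0.02834 = 7.482 μSv/h.
Shield: 7.30/4.30 = 1.698 half-value layers → attenuation 2^(−1.698) = 0.3082.
Combined: 7.482 × 0.3082 = 2.306 μSv/h.

2.31 μSv/h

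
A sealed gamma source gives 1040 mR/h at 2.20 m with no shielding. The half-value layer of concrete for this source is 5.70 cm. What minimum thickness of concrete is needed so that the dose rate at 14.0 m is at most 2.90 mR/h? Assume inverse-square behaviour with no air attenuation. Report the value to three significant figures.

At 14.0 m, distance alone gives (2.20/14.0)² = 0.02469, so 1040 × 0.02469 = 25.68 mR/h.
Further attenuation needed: 25.68/2.90 = 8.855.
n = log₂(8.855) = 3.146 half-value layers.
Thickness = 3.146 × 5.70 cm = 17.93 cm.

17.9 cm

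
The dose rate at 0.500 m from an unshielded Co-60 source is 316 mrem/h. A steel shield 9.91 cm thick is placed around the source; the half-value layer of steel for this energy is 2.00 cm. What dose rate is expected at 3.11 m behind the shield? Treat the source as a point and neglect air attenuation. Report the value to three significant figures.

Distance alone: (0.500/3.11)² = 0.02585, so 316 × 0.02585 = 8.169 mrem/h.
Shield: 9.91/2.00 = 4.955 half-value layers → attenuation 2^(−4.955) = 0.03224.
Combined: 8.169 × 0.03224 = 0.2634 mrem/h.

0.263 mrem/h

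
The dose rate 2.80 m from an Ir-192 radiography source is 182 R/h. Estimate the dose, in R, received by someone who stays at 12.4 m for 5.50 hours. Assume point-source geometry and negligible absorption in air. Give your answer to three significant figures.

51.0 R

Since intensity falls as 1/r², rate at 12.4 m:
182 × (2.80/12.4)² = 182 × 0.05099 = 9.280 R/h.
Dose = rate × time = 9.280 R/h × 5.500 h = 51.04 R.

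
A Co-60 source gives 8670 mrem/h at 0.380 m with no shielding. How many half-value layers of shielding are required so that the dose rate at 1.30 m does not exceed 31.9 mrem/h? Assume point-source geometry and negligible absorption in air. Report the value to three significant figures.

4.54 half-value layers

At 1.30 m, distance alone gives (0.380/1.30)² = 0.08544, so 8670 × 0.08544 = 740.8 mrem/h.
Further attenuation needed: 740.8/31.9 = 23.22.
n = log₂(23.22) = 4.537 half-value layers.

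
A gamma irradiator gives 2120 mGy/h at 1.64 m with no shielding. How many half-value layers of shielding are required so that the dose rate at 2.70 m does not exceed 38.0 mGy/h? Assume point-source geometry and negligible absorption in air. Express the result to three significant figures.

4.36 half-value layers

At 2.70 m, distance alone gives (1.64/2.70)² = 0.3689, so 2120 × 0.3689 = 782.1 mGy/h.
Further attenuation needed: 782.1/38.0 = 20.58.
n = log₂(20.58) = 4.363 half-value layers.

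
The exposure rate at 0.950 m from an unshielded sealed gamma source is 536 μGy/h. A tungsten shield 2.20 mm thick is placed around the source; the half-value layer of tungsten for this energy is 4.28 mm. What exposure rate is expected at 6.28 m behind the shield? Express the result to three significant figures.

8.59 μGy/h

Distance alone: 536 × (0.950/6.28)² = 536 × 0.02288 = 12.26 μGy/h.
Shield: 2.20/4.28 = 0.5140 half-value layers → attenuation 2^(−0.5140) = 0.7003.
Combined: 12.26 × 0.7003 = 8.586 μGy/h.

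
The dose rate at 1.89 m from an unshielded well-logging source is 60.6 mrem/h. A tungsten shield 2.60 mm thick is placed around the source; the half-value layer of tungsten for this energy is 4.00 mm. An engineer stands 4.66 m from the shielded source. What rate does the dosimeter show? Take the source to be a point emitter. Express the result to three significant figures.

6.35 mrem/h

Distance alone: (1.89/4.66)² = 0.1645, so 60.6 × 0.1645 = 9.969 mrem/h.
Shield: 2.60/4.00 = 0.6500 half-value layers → attenuation 2^(−0.6500) = 0.6373.
Combined: 9.969 × 0.6373 = 6.353 mrem/h.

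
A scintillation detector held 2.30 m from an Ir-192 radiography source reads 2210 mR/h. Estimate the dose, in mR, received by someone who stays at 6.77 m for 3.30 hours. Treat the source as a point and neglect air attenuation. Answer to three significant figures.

842 mR

By the inverse-square law, rate at 6.77 m:
2210 × (2.30/6.77)² = 2210 × 0.1154 = 255.0 mR/h.
Dose = rate × time = 255.0 mR/h × 3.300 h = 841.5 mR.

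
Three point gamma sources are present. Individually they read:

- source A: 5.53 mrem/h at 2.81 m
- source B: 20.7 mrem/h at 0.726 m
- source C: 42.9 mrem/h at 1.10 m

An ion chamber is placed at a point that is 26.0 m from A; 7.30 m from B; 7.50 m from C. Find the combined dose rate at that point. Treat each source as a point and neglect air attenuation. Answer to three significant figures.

1.19 mrem/h

Each source contributes Iᵢ·(dᵢ/rᵢ)²; contributions add.
A: 5.53 × (2.81/26.0)² = 0.06459 mrem/h
B: 20.7 × (0.726/7.30)² = 0.2047 mrem/h
C: 42.9 × (1.10/7.50)² = 0.9228 mrem/h
Total = 0.06459 + 0.2047 + 0.9228 = 1.192 mrem/h.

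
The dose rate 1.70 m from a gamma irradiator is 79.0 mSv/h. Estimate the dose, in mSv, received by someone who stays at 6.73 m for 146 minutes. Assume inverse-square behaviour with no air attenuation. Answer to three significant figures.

Since intensity falls as 1/r², rate at 6.73 m:
79.0 × (1.70/6.73)² = 79.0 × 0.06381 = 5.041 mSv/h.
Dose = rate × time = 5.041 mSv/h × 2.433 h = 12.26 mSv.

12.3 mSv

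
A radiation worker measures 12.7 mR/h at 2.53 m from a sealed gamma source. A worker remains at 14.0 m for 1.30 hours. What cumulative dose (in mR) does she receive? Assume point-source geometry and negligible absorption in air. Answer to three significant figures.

0.539 mR

By the inverse-square law, rate at 14.0 m:
(2.53/14.0)² = 0.03266, so 12.7 × 0.03266 = 0.4148 mR/h.
Dose = rate × time = 0.4148 mR/h × 1.300 h = 0.5392 mR.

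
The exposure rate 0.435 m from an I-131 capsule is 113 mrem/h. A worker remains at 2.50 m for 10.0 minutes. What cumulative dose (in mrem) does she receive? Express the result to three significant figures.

Applying the 1/r² law, rate at 2.50 m:
113 × (0.435/2.50)² = 113 × 0.03028 = 3.422 mrem/h.
Dose = rate × time = 3.422 mrem/h × 0.1667 h = 0.5704 mrem.

0.570 mrem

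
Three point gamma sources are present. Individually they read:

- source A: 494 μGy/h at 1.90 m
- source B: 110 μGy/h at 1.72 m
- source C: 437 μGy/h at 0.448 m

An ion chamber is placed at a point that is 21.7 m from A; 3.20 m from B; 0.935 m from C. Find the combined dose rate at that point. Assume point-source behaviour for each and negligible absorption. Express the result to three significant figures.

Each source contributes Iᵢ·(dᵢ/rᵢ)²; contributions add.
A: 494 × (1.90/21.7)² = 3.787 μGy/h
B: 110 × (1.72/3.20)² = 31.78 μGy/h
C: 437 × (0.448/0.935)² = 100.3 μGy/h
Total = 3.787 + 31.78 + 100.3 = 135.9 μGy/h.

136 μGy/h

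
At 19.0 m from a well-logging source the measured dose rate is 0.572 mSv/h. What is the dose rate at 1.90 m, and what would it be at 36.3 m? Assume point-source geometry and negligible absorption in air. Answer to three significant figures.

Intensity scales as (d₁/d₂)², so
At 1.90 m: (19.0/1.90)² = 100.0, so 0.572 × 100.0 = 57.20 mSv/h
At 36.3 m: 57.20 × (1.90/36.3)² = 57.20 × 0.002740 = 0.1567 mSv/h.

57.2 mSv/h; 0.157 mSv/h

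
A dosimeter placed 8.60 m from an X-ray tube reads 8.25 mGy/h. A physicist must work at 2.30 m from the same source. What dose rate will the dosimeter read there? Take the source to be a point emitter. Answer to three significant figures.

By the inverse-square law, scaling from 8.60 m to 2.30 m:
8.25 × (8.60/2.30)² = 8.25 × 13.98 = 115.3 mGy/h.

115 mGy/h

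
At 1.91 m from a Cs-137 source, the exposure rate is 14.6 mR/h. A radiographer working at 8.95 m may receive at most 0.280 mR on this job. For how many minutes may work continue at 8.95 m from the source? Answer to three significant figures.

25.3 min

Applying the 1/r² law, rate at 8.95 m:
14.6 × (1.91/8.95)² = 14.6 × 0.04554 = 0.6649 mR/h.
Stay time = 0.280 mR ÷ 0.6649 mR/h = 0.4211 h = 25.27 min.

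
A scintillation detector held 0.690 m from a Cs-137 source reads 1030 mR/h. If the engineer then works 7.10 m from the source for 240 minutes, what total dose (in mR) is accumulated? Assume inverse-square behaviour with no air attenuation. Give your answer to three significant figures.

Applying the 1/r² law, rate at 7.10 m:
(0.690/7.10)² = 0.009445, so 1030 × 0.009445 = 9.728 mR/h.
Dose = rate × time = 9.728 mR/h × 4.000 h = 38.91 mR.

38.9 mR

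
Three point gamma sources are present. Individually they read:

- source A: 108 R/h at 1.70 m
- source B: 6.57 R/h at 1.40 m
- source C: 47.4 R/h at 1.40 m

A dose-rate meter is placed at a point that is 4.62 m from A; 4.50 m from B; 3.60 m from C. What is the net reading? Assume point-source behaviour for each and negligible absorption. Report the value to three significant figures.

By superposition, sum each source's inverse-square contribution:
A: 108 × (1.70/4.62)² = 14.62 R/h
B: 6.57 × (1.40/4.50)² = 0.6359 R/h
C: 47.4 × (1.40/3.60)² = 7.169 R/h
Total = 14.62 + 0.6359 + 7.169 = 22.42 R/h.

22.4 R/h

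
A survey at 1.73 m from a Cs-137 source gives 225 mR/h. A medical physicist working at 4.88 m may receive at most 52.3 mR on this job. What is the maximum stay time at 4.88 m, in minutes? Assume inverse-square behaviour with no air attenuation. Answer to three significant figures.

Intensity scales as (d₁/d₂)², so rate at 4.88 m:
225 × (1.73/4.88)² = 225 × 0.1257 = 28.28 mR/h.
Stay time = 52.3 mR ÷ 28.28 mR/h = 1.849 h = 110.9 min.

111 min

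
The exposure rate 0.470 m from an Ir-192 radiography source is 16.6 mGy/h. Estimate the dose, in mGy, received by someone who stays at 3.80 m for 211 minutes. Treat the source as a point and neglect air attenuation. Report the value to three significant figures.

By the inverse-square law, rate at 3.80 m:
16.6 × (0.470/3.80)² = 16.6 × 0.01530 = 0.2540 mGy/h.
Dose = rate × time = 0.2540 mGy/h × 3.517 h = 0.8933 mGy.

0.893 mGy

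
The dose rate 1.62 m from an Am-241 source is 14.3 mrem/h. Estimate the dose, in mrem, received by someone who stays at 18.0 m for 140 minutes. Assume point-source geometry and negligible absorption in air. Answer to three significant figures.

0.270 mrem

By the inverse-square law, rate at 18.0 m:
(1.62/18.0)² = 0.008100, so 14.3 × 0.008100 = 0.1158 mrem/h.
Dose = rate × time = 0.1158 mrem/h × 2.333 h = 0.2702 mrem.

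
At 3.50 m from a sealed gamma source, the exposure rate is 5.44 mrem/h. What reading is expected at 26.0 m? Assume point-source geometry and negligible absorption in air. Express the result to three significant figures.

Intensity scales as (d₁/d₂)², so the rate at 26.0 m is
(3.50/26.0)² = 0.01812, so 5.44 × 0.01812 = 0.09857 mrem/h.

0.0986 mrem/h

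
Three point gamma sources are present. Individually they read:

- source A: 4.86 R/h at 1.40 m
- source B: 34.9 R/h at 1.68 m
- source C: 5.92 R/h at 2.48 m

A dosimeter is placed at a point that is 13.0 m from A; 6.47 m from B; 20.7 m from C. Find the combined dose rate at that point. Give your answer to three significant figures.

2.49 R/h

Each source contributes Iᵢ·(dᵢ/rᵢ)²; contributions add.
A: 4.86 × (1.40/13.0)² = 0.05636 R/h
B: 34.9 × (1.68/6.47)² = 2.353 R/h
C: 5.92 × (2.48/20.7)² = 0.08497 R/h
Total = 0.05636 + 2.353 + 0.08497 = 2.494 R/h.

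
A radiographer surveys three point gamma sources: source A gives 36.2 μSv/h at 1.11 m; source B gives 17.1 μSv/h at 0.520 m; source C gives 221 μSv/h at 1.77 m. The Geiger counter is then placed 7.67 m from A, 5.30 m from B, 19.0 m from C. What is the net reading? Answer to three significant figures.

Each source contributes Iᵢ·(dᵢ/rᵢ)²; contributions add.
A: 36.2 × (1.11/7.67)² = 0.7582 μSv/h
B: 17.1 × (0.520/5.30)² = 0.1646 μSv/h
C: 221 × (1.77/19.0)² = 1.918 μSv/h
Total = 0.7582 + 0.1646 + 1.918 = 2.841 μSv/h.

2.84 μSv/h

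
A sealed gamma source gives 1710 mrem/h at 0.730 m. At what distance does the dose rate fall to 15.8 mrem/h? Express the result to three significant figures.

By the inverse-square law, d₂ = d₁·√(I₁/I₂).
I₁/I₂ = 1710/15.8 = 108.2, so d₂ = 0.730 × √108.2 = 7.593 m.

7.59 m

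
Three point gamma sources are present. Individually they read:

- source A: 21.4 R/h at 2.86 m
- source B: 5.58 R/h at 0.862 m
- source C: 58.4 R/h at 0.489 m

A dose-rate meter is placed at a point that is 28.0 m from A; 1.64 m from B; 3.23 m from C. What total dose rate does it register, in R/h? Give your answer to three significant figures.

By superposition, sum each source's inverse-square contribution:
A: 21.4 × (2.86/28.0)² = 0.2233 R/h
B: 5.58 × (0.862/1.64)² = 1.542 R/h
C: 58.4 × (0.489/3.23)² = 1.339 R/h
Total = 0.2233 + 1.542 + 1.339 = 3.104 R/h.

3.10 R/h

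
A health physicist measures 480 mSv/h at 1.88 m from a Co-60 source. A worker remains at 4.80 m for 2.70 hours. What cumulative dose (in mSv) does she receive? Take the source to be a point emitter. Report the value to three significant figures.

199 mSv

Intensity scales as (d₁/d₂)², so rate at 4.80 m:
480 × (1.88/4.80)² = 480 × 0.1534 = 73.63 mSv/h.
Dose = rate × time = 73.63 mSv/h × 2.700 h = 198.8 mSv.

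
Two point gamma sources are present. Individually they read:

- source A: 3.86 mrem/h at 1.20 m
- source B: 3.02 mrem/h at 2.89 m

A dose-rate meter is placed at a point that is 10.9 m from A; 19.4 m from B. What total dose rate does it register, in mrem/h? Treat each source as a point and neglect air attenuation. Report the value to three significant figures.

Each source contributes Iᵢ·(dᵢ/rᵢ)²; contributions add.
A: 3.86 × (1.20/10.9)² = 0.04678 mrem/h
B: 3.02 × (2.89/19.4)² = 0.06702 mrem/h
Total = 0.04678 + 0.06702 = 0.1138 mrem/h.

0.114 mrem/h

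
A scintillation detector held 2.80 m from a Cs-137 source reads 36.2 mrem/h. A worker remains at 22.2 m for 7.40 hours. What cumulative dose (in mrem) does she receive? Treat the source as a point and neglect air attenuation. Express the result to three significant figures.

Since intensity falls as 1/r², rate at 22.2 m:
(2.80/22.2)² = 0.01591, so 36.2 × 0.01591 = 0.5759 mrem/h.
Dose = rate × time = 0.5759 mrem/h × 7.400 h = 4.262 mrem.

4.26 mrem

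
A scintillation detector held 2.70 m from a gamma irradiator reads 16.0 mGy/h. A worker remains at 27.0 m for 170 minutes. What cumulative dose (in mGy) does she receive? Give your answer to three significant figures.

Using I₁d₁² = I₂d₂², rate at 27.0 m:
16.0 × (2.70/27.0)² = 16.0 × 0.01000 = 0.1600 mGy/h.
Dose = rate × time = 0.1600 mGy/h × 2.833 h = 0.4533 mGy.

0.453 mGy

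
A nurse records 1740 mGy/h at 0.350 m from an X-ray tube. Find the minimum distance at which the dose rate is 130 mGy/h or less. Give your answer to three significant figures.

Since intensity falls as 1/r², d₂ = d₁·√(I₁/I₂).
I₁/I₂ = 1740/130 = 13.38, so d₂ = 0.350 × √13.38 = 1.280 m.

1.28 m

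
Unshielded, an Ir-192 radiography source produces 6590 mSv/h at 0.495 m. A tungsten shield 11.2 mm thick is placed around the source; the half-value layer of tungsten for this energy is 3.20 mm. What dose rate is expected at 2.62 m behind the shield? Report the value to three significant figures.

20.8 mSv/h

Distance alone: (0.495/2.62)² = 0.03570, so 6590 × 0.03570 = 235.3 mSv/h.
Shield: 11.2/3.20 = 3.500 half-value layers → attenuation 2^(−3.500) = 0.08839.
Combined: 235.3 × 0.08839 = 20.80 mSv/h.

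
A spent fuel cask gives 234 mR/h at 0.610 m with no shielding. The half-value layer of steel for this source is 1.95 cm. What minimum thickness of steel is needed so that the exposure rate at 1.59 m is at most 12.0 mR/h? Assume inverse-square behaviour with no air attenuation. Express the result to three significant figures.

2.97 cm

At 1.59 m, distance alone gives (0.610/1.59)² = 0.1472, so 234 × 0.1472 = 34.44 mR/h.
Further attenuation needed: 34.44/12.0 = 2.870.
n = log₂(2.870) = 1.521 half-value layers.
Thickness = 1.521 × 1.95 cm = 2.966 cm.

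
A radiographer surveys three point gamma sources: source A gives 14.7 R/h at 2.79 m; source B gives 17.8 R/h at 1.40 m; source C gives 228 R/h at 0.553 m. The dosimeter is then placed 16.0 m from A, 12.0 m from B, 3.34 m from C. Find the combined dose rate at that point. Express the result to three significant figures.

Each source contributes Iᵢ·(dᵢ/rᵢ)²; contributions add.
A: 14.7 × (2.79/16.0)² = 0.4470 R/h
B: 17.8 × (1.40/12.0)² = 0.2423 R/h
C: 228 × (0.553/3.34)² = 6.250 R/h
Total = 0.4470 + 0.2423 + 6.250 = 6.939 R/h.

6.94 R/h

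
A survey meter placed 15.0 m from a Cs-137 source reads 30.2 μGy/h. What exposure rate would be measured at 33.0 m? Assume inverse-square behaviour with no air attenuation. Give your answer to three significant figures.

By the inverse-square law, scaling from 15.0 m to 33.0 m:
30.2 × (15.0/33.0)² = 30.2 × 0.2066 = 6.239 μGy/h.

6.24 μGy/h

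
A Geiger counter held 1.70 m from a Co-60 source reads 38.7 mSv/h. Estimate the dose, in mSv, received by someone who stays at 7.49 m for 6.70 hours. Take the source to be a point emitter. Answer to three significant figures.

13.4 mSv

By the inverse-square law, rate at 7.49 m:
38.7 × (1.70/7.49)² = 38.7 × 0.05152 = 1.994 mSv/h.
Dose = rate × time = 1.994 mSv/h × 6.700 h = 13.36 mSv.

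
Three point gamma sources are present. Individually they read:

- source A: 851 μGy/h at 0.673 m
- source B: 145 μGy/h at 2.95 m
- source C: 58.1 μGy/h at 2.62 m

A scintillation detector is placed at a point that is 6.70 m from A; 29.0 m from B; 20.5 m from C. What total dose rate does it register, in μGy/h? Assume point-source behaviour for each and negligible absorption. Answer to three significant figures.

By superposition, sum each source's inverse-square contribution:
A: 851 × (0.673/6.70)² = 8.586 μGy/h
B: 145 × (2.95/29.0)² = 1.500 μGy/h
C: 58.1 × (2.62/20.5)² = 0.9490 μGy/h
Total = 8.586 + 1.500 + 0.9490 = 11.04 μGy/h.

11.0 μGy/h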